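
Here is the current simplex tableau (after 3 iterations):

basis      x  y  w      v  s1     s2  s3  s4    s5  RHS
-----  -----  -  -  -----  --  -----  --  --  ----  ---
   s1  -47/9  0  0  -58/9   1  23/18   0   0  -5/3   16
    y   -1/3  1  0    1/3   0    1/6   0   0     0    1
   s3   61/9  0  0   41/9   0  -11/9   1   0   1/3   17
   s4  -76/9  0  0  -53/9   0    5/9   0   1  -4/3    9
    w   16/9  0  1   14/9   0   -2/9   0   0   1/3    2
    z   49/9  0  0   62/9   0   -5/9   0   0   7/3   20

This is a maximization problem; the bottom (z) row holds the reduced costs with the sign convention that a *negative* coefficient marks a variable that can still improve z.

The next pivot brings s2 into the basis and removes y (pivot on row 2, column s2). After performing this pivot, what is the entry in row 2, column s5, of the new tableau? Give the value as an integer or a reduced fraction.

Pivot element is row 2, column s2: 1/6.
Normalize row 2: new (row 2, s5) = 0/(1/6) = 0.
Row 2 is the pivot row, so the entry is 0.

0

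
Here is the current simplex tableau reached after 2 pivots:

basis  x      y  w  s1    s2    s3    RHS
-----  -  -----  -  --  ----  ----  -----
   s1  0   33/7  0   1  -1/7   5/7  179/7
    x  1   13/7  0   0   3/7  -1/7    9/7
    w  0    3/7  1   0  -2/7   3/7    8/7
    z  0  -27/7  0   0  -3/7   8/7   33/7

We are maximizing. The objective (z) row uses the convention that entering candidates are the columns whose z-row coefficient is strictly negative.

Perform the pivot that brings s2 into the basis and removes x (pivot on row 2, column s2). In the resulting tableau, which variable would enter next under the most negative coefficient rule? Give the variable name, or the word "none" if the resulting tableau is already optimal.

y

Pivot element 3/7. New z-row = old z-row − (-3/7)·(row 2/(3/7)).
Updated z-row coefficients: x: 1, y: -2, w: 0, s1: 0, s2: 0, s3: 1.
The most negative is -2 in column y, so y would enter next.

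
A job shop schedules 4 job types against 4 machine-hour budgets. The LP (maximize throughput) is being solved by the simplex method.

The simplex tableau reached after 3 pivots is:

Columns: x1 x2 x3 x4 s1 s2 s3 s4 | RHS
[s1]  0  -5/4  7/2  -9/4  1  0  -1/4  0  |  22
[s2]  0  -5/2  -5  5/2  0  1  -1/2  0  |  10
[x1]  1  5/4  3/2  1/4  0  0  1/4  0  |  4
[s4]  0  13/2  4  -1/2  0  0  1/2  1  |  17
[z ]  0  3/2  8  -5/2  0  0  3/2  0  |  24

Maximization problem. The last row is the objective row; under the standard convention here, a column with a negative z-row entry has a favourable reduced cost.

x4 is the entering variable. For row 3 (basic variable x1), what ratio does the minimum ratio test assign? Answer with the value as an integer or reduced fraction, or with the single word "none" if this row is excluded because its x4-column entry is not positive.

Ratio = RHS / (x4 entry) = 4 / (1/4) = 16.

16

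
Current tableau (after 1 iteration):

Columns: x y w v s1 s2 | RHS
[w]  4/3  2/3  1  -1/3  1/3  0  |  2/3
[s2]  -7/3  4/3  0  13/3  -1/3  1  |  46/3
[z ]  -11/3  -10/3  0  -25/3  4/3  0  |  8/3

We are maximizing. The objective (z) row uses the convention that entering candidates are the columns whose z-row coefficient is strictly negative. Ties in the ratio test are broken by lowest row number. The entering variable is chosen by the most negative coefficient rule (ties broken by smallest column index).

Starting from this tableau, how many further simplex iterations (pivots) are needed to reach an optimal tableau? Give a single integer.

pivot: v in, s2 out → z = 418/13
pivot: x in, w out → z = 226/5
No improving column remains; optimal.

2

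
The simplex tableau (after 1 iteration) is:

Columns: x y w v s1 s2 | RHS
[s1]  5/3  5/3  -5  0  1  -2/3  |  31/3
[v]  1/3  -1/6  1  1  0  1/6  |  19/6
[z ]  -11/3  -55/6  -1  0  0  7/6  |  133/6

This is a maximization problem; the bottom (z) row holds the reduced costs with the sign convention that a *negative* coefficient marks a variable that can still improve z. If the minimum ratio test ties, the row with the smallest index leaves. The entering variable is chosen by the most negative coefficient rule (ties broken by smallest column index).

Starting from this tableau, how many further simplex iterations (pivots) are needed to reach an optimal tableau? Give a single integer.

2

pivot: y in, s1 out → z = 79
pivot: w in, v out → z = 1592/5
No improving column remains; optimal.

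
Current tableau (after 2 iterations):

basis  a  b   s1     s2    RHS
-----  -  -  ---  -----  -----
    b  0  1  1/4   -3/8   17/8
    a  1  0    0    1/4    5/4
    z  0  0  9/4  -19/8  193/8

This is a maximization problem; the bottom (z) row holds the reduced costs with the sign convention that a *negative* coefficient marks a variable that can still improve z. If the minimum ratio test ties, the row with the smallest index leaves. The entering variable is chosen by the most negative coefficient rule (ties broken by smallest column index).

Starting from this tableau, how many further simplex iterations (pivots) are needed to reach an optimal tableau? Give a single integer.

pivot: s2 in, a out → z = 36
No improving column remains; optimal.

1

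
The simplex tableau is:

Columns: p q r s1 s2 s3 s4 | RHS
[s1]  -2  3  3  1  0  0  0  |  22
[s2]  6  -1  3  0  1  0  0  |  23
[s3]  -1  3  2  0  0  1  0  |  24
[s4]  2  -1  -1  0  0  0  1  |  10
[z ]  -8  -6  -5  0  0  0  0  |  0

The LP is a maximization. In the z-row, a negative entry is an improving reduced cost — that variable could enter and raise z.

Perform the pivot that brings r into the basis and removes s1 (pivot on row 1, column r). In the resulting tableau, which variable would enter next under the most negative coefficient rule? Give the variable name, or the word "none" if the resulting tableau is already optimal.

Pivot element 3. New z-row = old z-row − (-5)·(row 1/3).
Updated z-row coefficients: p: -34/3, q: -1, r: 0, s1: 5/3, s2: 0, s3: 0, s4: 0.
The most negative is -34/3 in column p, so p would enter next.

p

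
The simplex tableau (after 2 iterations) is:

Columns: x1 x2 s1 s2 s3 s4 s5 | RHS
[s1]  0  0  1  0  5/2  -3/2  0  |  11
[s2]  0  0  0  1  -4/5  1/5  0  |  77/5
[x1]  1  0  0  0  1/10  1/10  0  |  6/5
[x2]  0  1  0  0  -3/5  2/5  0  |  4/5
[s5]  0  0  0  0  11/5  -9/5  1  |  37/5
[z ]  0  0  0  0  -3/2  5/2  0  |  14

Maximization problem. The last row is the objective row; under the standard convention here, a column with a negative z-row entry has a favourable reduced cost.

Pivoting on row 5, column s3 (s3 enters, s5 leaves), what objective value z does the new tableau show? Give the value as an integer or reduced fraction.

Minimum ratio for s3: (37/5)/(11/5) = 37/11.
z changes by −(z-row coeff of s3)·ratio = −(-3/2)·(37/11) = 111/22.
New z = 14 + (111/22) = 419/22.

419/22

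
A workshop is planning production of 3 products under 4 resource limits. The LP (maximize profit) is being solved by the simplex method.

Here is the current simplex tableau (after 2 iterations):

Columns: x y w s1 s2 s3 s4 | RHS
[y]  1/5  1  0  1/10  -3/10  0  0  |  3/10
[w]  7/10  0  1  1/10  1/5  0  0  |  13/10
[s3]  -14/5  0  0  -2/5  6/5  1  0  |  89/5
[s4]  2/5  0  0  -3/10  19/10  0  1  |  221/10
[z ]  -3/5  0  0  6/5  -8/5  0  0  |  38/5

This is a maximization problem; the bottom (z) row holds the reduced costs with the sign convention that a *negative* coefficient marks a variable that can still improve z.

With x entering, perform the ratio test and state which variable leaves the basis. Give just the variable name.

y

Ratios: row 1 (y): (3/10)/(1/5) = 3/2; row 2 (w): (13/10)/(7/10) = 13/7; row 3 (s3): entry -14/5 ≤ 0, skip; row 4 (s4): (221/10)/(2/5) = 221/4.
Minimum ratio 3/2 is in the y row, so y leaves.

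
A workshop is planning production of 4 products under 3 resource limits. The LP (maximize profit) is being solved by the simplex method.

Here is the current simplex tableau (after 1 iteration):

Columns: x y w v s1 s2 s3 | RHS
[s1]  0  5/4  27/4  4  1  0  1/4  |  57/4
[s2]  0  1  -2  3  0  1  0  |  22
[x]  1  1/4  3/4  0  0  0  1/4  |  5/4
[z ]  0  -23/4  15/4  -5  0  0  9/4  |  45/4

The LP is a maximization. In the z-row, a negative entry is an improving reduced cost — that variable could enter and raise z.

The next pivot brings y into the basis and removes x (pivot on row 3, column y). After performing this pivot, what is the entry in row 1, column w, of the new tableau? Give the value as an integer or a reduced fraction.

Pivot element is row 3, column y: 1/4.
Normalize row 3: new (row 3, w) = (3/4)/(1/4) = 3.
row 1 ← row 1 − (5/4)·(new row 3): 27/4 − (5/4)·3 = 3.

3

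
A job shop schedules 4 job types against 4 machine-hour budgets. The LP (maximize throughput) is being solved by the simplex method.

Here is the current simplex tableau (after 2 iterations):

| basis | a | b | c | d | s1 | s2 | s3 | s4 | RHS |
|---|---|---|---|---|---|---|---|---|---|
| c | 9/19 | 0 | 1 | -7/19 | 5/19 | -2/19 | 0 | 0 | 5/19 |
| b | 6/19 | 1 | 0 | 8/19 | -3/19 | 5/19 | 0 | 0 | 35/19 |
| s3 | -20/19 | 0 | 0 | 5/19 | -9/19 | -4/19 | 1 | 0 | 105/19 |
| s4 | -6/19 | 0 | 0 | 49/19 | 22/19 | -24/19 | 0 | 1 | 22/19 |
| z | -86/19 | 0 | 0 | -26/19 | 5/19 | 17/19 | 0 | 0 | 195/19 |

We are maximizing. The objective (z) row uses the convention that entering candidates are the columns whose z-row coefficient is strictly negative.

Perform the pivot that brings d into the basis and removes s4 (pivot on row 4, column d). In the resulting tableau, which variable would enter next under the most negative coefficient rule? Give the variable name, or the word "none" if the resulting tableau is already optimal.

Pivot element 49/19. New z-row = old z-row − (-26/19)·(row 4/(49/19)).
Updated z-row coefficients: a: -230/49, b: 0, c: 0, d: 0, s1: 43/49, s2: 11/49, s3: 0, s4: 26/49.
The most negative is -230/49 in column a, so a would enter next.

a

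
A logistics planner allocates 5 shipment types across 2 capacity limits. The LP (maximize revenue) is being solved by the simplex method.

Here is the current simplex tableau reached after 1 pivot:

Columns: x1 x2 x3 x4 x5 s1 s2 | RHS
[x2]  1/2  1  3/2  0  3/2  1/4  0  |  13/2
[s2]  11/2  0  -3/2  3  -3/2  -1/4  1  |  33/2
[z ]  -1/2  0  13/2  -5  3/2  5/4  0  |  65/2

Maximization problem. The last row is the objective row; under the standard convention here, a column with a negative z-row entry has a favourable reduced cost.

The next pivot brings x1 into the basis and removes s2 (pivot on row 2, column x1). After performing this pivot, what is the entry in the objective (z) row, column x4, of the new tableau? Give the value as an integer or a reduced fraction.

Pivot element is row 2, column x1: 11/2.
Normalize row 2: new (row 2, x4) = 3/(11/2) = 6/11.
z-row ← z-row − (-1/2)·(new row 2): -5 − (-1/2)·(6/11) = -52/11.

-52/11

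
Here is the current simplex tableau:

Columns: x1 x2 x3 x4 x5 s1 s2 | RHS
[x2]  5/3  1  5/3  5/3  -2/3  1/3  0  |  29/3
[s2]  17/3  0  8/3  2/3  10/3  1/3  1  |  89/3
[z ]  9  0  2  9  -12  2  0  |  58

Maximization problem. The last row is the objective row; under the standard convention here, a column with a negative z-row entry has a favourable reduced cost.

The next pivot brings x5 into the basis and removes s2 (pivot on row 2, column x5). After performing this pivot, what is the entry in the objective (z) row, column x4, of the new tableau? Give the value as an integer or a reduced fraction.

57/5

Pivot element is row 2, column x5: 10/3.
Normalize row 2: new (row 2, x4) = (2/3)/(10/3) = 1/5.
z-row ← z-row − (-12)·(new row 2): 9 − (-12)·(1/5) = 57/5.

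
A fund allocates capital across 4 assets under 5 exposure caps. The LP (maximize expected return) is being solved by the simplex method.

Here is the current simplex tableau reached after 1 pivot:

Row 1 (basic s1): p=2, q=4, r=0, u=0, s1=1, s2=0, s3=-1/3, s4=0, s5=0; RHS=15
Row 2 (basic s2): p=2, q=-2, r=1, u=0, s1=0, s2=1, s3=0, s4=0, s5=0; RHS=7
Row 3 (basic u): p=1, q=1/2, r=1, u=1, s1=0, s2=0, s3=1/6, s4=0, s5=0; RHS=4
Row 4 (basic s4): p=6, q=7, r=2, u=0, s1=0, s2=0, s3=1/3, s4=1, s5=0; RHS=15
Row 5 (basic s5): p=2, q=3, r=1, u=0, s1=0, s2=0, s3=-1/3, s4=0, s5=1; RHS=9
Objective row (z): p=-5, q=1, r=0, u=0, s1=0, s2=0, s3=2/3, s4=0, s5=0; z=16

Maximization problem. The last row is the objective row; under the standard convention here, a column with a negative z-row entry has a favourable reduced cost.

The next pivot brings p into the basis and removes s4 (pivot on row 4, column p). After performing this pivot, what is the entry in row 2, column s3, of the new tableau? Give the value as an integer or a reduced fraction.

Pivot element is row 4, column p: 6.
Normalize row 4: new (row 4, s3) = (1/3)/6 = 1/18.
row 2 ← row 2 − 2·(new row 4): 0 − 2·(1/18) = -1/9.

-1/9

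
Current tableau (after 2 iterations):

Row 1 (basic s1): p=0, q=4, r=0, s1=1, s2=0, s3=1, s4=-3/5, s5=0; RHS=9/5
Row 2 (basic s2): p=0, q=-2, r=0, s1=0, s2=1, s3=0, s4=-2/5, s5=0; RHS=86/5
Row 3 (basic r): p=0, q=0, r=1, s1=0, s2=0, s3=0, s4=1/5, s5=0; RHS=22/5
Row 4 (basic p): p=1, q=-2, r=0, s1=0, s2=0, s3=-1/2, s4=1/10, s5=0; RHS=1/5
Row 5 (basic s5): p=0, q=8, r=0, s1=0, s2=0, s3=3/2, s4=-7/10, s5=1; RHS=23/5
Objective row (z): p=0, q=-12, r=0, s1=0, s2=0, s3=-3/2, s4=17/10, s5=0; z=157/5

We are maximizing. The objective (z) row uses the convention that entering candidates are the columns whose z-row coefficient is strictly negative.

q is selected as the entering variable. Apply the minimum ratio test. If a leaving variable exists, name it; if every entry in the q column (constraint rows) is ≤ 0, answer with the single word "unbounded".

s1

Ratios: row 1 (s1): (9/5)/4 = 9/20; row 2 (s2): entry -2 ≤ 0, skip; row 3 (r): entry 0 ≤ 0, skip; row 4 (p): entry -2 ≤ 0, skip; row 5 (s5): (23/5)/8 = 23/40.
Minimum ratio is in the s1 row, so s1 leaves.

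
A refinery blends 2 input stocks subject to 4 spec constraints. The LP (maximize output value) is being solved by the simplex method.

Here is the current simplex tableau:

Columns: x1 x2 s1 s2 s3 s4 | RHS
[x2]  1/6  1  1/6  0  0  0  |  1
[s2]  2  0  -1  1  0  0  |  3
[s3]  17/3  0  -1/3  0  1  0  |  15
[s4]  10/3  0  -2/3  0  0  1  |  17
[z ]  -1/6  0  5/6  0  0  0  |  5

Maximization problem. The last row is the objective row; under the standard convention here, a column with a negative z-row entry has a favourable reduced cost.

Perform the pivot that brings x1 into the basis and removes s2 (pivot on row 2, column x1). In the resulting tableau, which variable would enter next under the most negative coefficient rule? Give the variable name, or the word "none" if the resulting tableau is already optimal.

none

Pivot element 2. New z-row = old z-row − (-1/6)·(row 2/2).
Updated z-row coefficients: x1: 0, x2: 0, s1: 3/4, s2: 1/12, s3: 0, s4: 0.
No coefficient is strictly negative; the tableau after this pivot is optimal.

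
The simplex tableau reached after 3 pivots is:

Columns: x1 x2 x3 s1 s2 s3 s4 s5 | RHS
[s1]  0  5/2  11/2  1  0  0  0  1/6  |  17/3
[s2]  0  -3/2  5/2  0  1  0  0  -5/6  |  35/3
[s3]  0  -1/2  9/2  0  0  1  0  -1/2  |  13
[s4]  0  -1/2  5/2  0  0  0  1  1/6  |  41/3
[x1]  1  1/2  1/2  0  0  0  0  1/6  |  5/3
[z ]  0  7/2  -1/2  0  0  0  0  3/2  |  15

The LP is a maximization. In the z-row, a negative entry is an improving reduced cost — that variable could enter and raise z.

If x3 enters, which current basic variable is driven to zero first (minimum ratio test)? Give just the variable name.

s1

Ratios: row 1 (s1): (17/3)/(11/2) = 34/33; row 2 (s2): (35/3)/(5/2) = 14/3; row 3 (s3): 13/(9/2) = 26/9; row 4 (s4): (41/3)/(5/2) = 82/15; row 5 (x1): (5/3)/(1/2) = 10/3.
Minimum ratio 34/33 is in the s1 row, so s1 leaves.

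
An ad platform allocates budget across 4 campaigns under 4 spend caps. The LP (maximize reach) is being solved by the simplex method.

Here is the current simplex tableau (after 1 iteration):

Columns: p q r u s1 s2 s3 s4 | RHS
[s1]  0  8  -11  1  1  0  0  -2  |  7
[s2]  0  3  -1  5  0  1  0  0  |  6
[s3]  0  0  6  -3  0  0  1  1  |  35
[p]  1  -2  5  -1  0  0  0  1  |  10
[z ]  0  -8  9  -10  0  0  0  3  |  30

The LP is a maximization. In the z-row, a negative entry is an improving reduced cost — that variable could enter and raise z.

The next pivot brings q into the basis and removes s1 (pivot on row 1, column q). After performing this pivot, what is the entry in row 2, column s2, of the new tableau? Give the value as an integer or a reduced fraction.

Pivot element is row 1, column q: 8.
Normalize row 1: new (row 1, s2) = 0/8 = 0.
row 2 ← row 2 − 3·(new row 1): 1 − 3·0 = 1.

1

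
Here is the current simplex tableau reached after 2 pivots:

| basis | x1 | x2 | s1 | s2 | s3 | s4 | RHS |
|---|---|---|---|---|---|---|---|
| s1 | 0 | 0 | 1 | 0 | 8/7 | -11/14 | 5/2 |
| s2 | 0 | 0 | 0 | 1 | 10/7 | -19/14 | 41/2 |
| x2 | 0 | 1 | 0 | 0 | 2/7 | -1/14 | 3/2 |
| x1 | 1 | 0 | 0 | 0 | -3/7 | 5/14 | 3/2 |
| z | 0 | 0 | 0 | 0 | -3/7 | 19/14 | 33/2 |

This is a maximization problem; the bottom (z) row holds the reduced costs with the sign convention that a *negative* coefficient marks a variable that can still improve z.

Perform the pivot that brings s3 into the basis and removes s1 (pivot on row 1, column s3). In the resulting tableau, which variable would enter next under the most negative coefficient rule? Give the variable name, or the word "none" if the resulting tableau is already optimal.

Pivot element 8/7. New z-row = old z-row − (-3/7)·(row 1/(8/7)).
Updated z-row coefficients: x1: 0, x2: 0, s1: 3/8, s2: 0, s3: 0, s4: 17/16.
No coefficient is strictly negative; the tableau after this pivot is optimal.

none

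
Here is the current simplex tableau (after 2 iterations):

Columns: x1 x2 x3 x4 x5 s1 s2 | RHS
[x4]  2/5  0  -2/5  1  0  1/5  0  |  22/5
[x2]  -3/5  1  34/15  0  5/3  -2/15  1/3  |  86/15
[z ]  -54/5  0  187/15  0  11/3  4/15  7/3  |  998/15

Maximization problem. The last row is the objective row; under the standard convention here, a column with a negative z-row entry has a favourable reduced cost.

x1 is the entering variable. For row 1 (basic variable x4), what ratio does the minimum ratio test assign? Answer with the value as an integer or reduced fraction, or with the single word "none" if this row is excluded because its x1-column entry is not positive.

Ratio = RHS / (x1 entry) = (22/5) / (2/5) = 11.

11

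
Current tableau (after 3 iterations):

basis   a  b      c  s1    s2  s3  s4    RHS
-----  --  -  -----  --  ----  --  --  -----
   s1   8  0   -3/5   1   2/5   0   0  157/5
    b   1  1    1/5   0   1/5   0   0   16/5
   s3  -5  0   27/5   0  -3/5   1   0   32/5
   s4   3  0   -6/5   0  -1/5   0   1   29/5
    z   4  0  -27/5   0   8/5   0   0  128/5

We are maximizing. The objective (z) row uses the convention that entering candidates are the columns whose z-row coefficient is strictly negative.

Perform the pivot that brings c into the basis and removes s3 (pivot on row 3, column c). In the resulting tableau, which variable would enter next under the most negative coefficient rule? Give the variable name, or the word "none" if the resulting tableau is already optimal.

a

Pivot element 27/5. New z-row = old z-row − (-27/5)·(row 3/(27/5)).
Updated z-row coefficients: a: -1, b: 0, c: 0, s1: 0, s2: 1, s3: 1, s4: 0.
The most negative is -1 in column a, so a would enter next.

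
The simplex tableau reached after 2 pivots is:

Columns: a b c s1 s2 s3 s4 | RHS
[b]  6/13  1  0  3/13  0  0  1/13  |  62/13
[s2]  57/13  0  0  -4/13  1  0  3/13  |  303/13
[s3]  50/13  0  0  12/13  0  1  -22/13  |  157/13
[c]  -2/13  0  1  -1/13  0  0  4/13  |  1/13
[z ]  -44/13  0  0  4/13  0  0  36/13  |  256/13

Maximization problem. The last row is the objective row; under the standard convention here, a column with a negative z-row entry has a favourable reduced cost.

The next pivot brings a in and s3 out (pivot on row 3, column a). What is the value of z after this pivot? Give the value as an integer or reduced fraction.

758/25

Minimum ratio for a: (157/13)/(50/13) = 157/50.
z changes by −(z-row coeff of a)·ratio = −(-44/13)·(157/50) = 3454/325.
New z = 256/13 + (3454/325) = 758/25.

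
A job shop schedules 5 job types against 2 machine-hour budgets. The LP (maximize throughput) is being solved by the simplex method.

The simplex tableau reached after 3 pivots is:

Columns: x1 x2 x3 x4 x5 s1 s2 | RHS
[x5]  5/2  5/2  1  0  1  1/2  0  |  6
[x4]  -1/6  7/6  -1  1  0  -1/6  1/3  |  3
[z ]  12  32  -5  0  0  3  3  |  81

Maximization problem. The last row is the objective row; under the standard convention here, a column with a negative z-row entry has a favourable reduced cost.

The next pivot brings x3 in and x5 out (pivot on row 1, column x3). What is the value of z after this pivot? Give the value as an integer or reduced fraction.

111

Minimum ratio for x3: 6/1 = 6.
z changes by −(z-row coeff of x3)·ratio = −(-5)·6 = 30.
New z = 81 + 30 = 111.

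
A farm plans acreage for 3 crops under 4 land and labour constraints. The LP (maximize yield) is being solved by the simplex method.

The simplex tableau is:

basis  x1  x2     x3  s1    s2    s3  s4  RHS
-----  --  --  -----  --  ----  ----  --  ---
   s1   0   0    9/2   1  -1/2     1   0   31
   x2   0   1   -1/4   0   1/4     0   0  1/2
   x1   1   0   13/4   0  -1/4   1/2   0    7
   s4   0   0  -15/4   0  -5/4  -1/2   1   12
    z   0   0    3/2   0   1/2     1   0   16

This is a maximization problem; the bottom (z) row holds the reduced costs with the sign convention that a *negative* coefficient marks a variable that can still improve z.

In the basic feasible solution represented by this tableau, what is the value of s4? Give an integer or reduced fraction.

s4 is basic (row 4); its value is the RHS of that row: 12.

12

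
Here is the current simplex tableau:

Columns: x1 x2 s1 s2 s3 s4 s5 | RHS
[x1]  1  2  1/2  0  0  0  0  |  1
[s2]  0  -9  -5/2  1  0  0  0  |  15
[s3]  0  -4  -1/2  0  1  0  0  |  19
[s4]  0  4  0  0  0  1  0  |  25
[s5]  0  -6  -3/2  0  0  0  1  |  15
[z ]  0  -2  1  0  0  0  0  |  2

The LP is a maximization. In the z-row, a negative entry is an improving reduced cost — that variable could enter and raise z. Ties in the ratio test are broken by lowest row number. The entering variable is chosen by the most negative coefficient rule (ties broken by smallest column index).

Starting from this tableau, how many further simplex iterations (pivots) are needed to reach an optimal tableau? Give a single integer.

1

pivot: x2 in, x1 out → z = 3
No improving column remains; optimal.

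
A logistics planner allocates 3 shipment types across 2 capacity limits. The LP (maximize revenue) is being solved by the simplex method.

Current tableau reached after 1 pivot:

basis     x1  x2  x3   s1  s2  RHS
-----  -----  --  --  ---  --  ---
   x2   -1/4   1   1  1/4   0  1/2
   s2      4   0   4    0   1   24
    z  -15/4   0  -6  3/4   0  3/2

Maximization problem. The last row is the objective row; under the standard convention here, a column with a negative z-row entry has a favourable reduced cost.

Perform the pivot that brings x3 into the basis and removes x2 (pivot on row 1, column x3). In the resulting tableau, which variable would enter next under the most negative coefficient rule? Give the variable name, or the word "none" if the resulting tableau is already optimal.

x1

Pivot element 1. New z-row = old z-row − (-6)·(row 1/1).
Updated z-row coefficients: x1: -21/4, x2: 6, x3: 0, s1: 9/4, s2: 0.
The most negative is -21/4 in column x1, so x1 would enter next.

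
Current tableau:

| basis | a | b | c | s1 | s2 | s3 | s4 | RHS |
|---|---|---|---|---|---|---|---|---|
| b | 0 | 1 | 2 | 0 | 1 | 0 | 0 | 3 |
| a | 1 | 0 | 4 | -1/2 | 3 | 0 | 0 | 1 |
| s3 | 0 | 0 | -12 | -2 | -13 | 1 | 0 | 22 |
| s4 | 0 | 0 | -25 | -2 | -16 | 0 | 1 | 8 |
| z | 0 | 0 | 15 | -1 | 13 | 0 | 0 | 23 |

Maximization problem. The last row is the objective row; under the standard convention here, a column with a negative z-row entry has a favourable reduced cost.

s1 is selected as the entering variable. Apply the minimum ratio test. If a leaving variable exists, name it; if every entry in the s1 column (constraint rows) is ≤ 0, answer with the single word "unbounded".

unbounded

s1-column entries: row 1: 0, row 2: -1/2, row 3: -2, row 4: -2. All ≤ 0, so s1 can increase without bound; the LP is unbounded in this direction.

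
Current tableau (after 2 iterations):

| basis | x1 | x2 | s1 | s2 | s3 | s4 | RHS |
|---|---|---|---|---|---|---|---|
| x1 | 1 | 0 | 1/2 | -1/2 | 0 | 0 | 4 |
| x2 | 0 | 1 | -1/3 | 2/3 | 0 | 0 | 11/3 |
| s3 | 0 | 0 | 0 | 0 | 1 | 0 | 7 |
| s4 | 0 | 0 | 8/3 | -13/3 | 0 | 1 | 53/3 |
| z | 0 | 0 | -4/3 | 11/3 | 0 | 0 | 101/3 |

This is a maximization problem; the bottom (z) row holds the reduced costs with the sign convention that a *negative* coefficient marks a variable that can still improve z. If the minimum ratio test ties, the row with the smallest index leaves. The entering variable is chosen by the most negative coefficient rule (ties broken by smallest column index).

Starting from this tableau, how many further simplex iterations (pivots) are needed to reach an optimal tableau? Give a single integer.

pivot: s1 in, s4 out → z = 85/2
No improving column remains; optimal.

1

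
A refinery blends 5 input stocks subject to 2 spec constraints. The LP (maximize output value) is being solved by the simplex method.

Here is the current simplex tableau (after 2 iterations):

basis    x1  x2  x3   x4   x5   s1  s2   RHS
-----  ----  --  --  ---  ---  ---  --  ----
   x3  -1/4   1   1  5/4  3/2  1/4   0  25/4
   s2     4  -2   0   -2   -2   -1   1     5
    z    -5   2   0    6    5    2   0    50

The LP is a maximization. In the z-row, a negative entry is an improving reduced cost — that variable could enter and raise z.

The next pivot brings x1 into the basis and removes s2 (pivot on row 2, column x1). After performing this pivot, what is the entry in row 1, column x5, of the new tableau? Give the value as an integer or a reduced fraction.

11/8

Pivot element is row 2, column x1: 4.
Normalize row 2: new (row 2, x5) = (-2)/4 = -1/2.
row 1 ← row 1 − (-1/4)·(new row 2): 3/2 − (-1/4)·(-1/2) = 11/8.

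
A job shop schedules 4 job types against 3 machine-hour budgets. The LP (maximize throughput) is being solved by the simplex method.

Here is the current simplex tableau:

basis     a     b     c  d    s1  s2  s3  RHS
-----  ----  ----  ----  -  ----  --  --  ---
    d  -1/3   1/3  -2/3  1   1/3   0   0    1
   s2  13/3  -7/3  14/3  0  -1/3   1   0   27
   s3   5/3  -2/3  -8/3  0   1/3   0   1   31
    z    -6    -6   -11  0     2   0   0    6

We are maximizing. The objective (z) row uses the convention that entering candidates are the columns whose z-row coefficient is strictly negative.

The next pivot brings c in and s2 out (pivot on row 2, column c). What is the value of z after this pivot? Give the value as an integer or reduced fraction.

975/14

Minimum ratio for c: 27/(14/3) = 81/14.
z changes by −(z-row coeff of c)·ratio = −(-11)·(81/14) = 891/14.
New z = 6 + (891/14) = 975/14.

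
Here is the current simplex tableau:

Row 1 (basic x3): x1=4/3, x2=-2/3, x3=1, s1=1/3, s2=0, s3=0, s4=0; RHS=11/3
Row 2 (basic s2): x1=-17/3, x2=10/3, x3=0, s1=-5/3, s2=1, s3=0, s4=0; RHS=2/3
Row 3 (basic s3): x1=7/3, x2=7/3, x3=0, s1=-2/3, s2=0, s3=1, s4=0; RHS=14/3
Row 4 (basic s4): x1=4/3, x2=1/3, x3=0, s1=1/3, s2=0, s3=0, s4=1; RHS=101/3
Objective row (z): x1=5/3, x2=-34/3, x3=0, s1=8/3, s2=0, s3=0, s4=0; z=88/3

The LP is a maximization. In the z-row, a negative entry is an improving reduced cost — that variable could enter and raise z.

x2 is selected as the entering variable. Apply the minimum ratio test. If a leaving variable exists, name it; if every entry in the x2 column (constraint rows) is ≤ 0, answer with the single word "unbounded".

Ratios: row 1 (x3): entry -2/3 ≤ 0, skip; row 2 (s2): (2/3)/(10/3) = 1/5; row 3 (s3): (14/3)/(7/3) = 2; row 4 (s4): (101/3)/(1/3) = 101.
Minimum ratio is in the s2 row, so s2 leaves.

s2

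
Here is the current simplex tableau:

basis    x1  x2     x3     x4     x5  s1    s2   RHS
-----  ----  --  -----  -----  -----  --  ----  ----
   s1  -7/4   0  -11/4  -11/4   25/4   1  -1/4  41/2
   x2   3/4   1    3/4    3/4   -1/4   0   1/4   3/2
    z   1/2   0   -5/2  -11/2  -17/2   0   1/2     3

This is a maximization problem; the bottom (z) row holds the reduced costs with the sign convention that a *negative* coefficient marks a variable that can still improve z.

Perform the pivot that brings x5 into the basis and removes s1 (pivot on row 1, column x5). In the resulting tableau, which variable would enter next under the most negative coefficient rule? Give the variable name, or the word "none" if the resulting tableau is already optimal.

Pivot element 25/4. New z-row = old z-row − (-17/2)·(row 1/(25/4)).
Updated z-row coefficients: x1: -47/25, x2: 0, x3: -156/25, x4: -231/25, x5: 0, s1: 34/25, s2: 4/25.
The most negative is -231/25 in column x4, so x4 would enter next.

x4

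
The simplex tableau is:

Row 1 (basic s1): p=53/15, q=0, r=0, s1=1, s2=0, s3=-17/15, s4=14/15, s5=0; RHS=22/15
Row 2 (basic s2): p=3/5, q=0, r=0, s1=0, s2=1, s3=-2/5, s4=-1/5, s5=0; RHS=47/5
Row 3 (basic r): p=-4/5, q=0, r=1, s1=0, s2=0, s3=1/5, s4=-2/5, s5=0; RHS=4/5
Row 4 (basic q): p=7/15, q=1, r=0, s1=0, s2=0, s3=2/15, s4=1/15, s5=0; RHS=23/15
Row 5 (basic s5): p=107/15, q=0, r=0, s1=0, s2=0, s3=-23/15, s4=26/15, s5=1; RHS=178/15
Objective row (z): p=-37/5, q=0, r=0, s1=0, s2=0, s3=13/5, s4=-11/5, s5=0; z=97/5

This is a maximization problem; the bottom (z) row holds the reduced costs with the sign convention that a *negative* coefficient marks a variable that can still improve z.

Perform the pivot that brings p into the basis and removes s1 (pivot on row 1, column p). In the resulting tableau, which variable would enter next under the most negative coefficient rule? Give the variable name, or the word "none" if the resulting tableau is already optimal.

Pivot element 53/15. New z-row = old z-row − (-37/5)·(row 1/(53/15)).
Updated z-row coefficients: p: 0, q: 0, r: 0, s1: 111/53, s2: 0, s3: 12/53, s4: -13/53, s5: 0.
The most negative is -13/53 in column s4, so s4 would enter next.

s4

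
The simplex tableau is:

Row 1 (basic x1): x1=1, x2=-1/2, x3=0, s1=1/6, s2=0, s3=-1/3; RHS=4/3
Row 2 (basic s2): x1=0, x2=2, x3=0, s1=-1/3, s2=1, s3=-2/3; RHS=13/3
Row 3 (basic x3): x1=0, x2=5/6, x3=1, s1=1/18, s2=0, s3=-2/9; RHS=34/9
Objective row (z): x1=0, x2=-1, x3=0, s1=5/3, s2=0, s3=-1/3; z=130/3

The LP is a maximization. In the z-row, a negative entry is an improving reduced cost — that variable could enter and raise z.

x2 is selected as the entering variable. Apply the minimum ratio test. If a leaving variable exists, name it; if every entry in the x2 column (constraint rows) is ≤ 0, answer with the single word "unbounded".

Ratios: row 1 (x1): entry -1/2 ≤ 0, skip; row 2 (s2): (13/3)/2 = 13/6; row 3 (x3): (34/9)/(5/6) = 68/15.
Minimum ratio is in the s2 row, so s2 leaves.

s2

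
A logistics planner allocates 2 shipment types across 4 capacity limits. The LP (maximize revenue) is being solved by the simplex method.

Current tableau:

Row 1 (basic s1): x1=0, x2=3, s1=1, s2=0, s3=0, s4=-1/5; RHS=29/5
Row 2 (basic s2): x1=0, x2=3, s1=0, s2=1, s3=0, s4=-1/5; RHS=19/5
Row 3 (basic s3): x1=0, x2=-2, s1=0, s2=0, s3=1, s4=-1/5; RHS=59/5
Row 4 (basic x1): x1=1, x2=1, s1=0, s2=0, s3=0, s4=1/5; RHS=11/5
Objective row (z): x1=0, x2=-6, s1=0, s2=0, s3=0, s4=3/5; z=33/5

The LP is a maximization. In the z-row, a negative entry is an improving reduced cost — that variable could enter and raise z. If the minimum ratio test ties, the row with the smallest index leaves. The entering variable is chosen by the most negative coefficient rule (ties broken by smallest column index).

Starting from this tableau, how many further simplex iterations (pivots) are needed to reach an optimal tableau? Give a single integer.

1

pivot: x2 in, s2 out → z = 71/5
No improving column remains; optimal.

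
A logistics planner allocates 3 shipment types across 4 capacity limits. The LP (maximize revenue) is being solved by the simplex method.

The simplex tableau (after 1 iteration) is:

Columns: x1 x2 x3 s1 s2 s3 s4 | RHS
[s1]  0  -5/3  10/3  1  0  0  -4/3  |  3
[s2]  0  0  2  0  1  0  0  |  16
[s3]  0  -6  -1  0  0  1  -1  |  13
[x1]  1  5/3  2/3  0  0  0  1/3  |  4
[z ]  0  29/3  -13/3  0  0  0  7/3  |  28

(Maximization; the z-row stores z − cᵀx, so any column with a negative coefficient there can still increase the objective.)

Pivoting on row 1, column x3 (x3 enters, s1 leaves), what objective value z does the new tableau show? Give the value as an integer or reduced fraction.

319/10

Minimum ratio for x3: 3/(10/3) = 9/10.
z changes by −(z-row coeff of x3)·ratio = −(-13/3)·(9/10) = 39/10.
New z = 28 + (39/10) = 319/10.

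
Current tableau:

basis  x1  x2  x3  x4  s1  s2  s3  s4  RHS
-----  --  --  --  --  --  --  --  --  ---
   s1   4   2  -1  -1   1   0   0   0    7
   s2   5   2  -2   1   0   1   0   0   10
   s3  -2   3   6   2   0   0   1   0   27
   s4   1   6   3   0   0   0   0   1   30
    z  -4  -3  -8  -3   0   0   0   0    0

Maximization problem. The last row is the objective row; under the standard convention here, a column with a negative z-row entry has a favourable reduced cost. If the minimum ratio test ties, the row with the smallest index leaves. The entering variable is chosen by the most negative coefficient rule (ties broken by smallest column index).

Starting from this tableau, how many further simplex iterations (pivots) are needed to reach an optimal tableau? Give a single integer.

pivot: x3 in, s3 out → z = 36
pivot: x1 in, s1 out → z = 626/11
pivot: x4 in, s2 out → z = 3257/54
No improving column remains; optimal.

3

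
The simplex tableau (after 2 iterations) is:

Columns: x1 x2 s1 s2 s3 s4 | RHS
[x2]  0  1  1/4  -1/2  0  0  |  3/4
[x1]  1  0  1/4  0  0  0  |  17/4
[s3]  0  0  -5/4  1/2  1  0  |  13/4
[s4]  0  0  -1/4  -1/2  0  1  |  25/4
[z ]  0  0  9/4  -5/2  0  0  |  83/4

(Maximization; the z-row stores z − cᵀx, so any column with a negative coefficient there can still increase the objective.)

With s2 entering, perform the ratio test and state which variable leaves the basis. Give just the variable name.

Ratios: row 1 (x2): entry -1/2 ≤ 0, skip; row 2 (x1): entry 0 ≤ 0, skip; row 3 (s3): (13/4)/(1/2) = 13/2; row 4 (s4): entry -1/2 ≤ 0, skip.
Minimum ratio 13/2 is in the s3 row, so s3 leaves.

s3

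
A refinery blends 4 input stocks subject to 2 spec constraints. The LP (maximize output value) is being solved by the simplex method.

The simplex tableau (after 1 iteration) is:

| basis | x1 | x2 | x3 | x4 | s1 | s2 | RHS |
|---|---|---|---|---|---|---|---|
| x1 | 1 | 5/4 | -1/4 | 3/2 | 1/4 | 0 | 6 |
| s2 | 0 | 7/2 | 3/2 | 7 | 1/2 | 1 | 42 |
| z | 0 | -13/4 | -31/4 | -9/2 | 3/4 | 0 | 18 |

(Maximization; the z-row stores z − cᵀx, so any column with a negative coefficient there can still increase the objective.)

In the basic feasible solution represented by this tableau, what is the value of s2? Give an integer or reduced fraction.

s2 is basic (row 2); its value is the RHS of that row: 42.

42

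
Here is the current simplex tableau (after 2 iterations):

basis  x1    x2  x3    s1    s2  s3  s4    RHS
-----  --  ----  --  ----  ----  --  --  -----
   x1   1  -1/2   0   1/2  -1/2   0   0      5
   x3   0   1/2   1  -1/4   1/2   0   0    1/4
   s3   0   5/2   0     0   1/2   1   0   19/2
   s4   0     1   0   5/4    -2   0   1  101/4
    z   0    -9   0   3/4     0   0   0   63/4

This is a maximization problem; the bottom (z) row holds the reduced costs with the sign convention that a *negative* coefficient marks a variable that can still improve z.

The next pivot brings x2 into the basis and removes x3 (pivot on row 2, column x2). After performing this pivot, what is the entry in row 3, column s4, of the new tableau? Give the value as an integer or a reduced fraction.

Pivot element is row 2, column x2: 1/2.
Normalize row 2: new (row 2, s4) = 0/(1/2) = 0.
row 3 ← row 3 − (5/2)·(new row 2): 0 − (5/2)·0 = 0.

0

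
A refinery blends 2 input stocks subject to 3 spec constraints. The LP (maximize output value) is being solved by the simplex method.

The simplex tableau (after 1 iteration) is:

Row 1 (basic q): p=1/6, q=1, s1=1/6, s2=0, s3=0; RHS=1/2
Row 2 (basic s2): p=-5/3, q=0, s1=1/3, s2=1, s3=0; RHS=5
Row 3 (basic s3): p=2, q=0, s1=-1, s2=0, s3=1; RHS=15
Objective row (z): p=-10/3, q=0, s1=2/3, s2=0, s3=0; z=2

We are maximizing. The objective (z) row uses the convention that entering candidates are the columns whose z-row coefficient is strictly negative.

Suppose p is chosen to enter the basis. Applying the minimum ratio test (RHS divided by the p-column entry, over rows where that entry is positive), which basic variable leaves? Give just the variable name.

Ratios: row 1 (q): (1/2)/(1/6) = 3; row 2 (s2): entry -5/3 ≤ 0, skip; row 3 (s3): 15/2 = 15/2.
Minimum ratio 3 is in the q row, so q leaves.

q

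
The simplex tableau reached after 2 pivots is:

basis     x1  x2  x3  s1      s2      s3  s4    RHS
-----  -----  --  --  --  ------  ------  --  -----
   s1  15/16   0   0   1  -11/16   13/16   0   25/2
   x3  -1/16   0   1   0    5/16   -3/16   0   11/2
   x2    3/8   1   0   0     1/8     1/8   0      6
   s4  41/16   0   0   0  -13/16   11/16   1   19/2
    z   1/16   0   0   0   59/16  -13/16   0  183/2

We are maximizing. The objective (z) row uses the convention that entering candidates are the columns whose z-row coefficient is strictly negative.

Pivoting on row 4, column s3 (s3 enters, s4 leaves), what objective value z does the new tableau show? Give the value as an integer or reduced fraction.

1130/11

Minimum ratio for s3: (19/2)/(11/16) = 152/11.
z changes by −(z-row coeff of s3)·ratio = −(-13/16)·(152/11) = 247/22.
New z = 183/2 + (247/22) = 1130/11.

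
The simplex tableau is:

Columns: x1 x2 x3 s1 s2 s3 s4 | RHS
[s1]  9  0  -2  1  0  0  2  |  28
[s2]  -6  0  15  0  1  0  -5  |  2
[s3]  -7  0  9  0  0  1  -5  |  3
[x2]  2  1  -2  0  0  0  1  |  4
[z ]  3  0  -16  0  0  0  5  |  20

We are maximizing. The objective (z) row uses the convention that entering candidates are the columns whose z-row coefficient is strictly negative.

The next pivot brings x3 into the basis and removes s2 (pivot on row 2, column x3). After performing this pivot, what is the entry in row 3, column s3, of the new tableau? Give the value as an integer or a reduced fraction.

Pivot element is row 2, column x3: 15.
Normalize row 2: new (row 2, s3) = 0/15 = 0.
row 3 ← row 3 − 9·(new row 2): 1 − 9·0 = 1.

1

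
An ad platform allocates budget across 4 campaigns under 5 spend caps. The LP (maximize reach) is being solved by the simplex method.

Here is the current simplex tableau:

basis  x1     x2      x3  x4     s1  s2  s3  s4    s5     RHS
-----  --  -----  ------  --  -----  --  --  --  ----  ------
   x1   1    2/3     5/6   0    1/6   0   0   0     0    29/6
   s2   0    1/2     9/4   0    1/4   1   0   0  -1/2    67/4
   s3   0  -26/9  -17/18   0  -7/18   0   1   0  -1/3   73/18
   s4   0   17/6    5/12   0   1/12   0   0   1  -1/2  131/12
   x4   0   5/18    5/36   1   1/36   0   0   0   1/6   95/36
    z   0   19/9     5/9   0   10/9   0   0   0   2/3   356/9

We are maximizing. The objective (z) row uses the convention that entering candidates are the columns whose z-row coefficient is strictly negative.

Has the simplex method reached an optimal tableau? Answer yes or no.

No objective-row coefficient is strictly negative, so no entering variable exists; the tableau is optimal.

yes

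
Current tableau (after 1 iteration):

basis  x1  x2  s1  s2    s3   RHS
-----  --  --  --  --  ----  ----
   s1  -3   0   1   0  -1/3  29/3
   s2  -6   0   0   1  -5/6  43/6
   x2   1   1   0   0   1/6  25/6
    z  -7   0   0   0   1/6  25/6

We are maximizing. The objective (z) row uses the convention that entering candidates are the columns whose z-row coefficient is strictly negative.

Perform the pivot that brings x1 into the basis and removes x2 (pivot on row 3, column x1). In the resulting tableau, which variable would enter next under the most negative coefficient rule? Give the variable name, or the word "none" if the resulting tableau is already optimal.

Pivot element 1. New z-row = old z-row − (-7)·(row 3/1).
Updated z-row coefficients: x1: 0, x2: 7, s1: 0, s2: 0, s3: 4/3.
No coefficient is strictly negative; the tableau after this pivot is optimal.

none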